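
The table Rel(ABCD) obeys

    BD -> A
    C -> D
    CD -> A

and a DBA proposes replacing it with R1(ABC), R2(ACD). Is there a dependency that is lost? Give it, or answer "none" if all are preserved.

BD -> A

Check BD → A: no single fragment contains all of {ABD}, and the restricted closure of {BD} across the fragments never reaches {A}.
C → D is preserved.
CD → A is preserved.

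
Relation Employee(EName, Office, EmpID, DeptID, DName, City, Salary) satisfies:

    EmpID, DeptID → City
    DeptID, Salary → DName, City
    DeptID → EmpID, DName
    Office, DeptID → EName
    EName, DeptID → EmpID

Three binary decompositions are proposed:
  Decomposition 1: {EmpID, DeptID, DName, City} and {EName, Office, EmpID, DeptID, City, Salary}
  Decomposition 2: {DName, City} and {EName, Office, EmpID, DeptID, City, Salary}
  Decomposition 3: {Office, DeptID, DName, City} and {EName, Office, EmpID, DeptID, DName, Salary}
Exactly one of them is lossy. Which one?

Decomposition 2

Decomposition 1: common = {EmpID, DeptID, City}, closure = {EmpID, DeptID, DName, City} → lossless.
Decomposition 2: common = {City}, closure = {City} → lossy.
Decomposition 3: common = {Office, DeptID, DName}, closure = {EName, Office, EmpID, DeptID, DName, City} → lossless.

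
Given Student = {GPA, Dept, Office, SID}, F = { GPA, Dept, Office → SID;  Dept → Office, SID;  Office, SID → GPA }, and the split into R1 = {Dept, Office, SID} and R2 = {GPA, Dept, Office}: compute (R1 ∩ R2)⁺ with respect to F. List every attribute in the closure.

R1 ∩ R2 = {Dept, Office}.
Dept → Office, SID applies, adding SID
Office, SID → GPA applies, adding GPA
Closure: {GPA, Dept, Office, SID}.

GPA, Dept, Office, SID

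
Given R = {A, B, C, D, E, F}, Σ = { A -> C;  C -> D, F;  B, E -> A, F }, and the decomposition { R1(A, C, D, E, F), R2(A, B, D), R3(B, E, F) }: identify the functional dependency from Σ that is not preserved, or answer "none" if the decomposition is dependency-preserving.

B, E -> A, F

Check B, E → A, F: no single fragment contains all of {A, B, E, F}, and the restricted closure of {B, E} across the fragments never reaches {A, F}.
A → C is preserved.
C → D, F is preserved.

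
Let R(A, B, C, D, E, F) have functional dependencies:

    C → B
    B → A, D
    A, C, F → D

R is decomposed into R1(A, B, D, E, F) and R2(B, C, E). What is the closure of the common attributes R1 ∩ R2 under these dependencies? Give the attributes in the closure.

R1 ∩ R2 = {B, E}.
B → A, D applies, adding A, D
Closure: {A, B, D, E}.

A, B, D, E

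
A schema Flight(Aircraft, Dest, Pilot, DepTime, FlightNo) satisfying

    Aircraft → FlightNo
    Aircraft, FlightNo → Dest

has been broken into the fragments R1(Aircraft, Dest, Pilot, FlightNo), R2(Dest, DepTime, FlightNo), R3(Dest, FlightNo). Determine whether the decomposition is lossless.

Chase test. Columns are Aircraft, Dest, Pilot, DepTime, FlightNo; row i has aⱼ where attribute j ∈ Ri, else bᵢⱼ.
Initial tableau (one row per fragment):
  row 1: a1 a2 a3 b14 a5
  row 2: b21 a2 b23 a4 a5
  row 3: b31 a2 b33 b34 a5
No row becomes fully distinguished — the join is lossy.

No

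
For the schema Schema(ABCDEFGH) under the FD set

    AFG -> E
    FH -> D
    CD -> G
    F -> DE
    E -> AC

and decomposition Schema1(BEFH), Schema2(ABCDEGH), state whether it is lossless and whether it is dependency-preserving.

Lossless test: (BEH)⁺ = {ABCEH}, which is a superkey of neither fragment — lossy.
Dependency preservation: the restricted closure of {FH} across the fragments never reaches {D}, so FH → D cannot be enforced without a join — not preserved.

lossy and not dependency-preserving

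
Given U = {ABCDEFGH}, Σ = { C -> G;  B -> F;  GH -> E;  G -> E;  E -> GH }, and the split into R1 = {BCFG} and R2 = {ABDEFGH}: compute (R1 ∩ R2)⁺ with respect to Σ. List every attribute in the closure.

BEFGH

R1 ∩ R2 = {BFG}.
G → E applies, adding E
E → GH applies, adding H
Closure: {BEFGH}.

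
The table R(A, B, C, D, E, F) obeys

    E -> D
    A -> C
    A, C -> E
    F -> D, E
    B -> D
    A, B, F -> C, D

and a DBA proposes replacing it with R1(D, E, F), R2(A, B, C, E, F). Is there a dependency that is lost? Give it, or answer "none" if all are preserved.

B -> D

Check B → D: no single fragment contains all of {B, D}, and the restricted closure of {B} across the fragments never reaches {D}.
E → D is preserved.
A → C is preserved.
A, C → E is preserved.
F → D, E is preserved.
A, B, F → C, D is preserved.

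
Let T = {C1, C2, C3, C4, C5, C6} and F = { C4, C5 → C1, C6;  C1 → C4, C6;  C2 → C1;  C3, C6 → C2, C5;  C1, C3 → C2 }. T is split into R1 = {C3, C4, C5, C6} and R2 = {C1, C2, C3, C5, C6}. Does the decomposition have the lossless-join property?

Common attributes: R1 ∩ R2 = {C3, C5, C6}.
Closure of {C3, C5, C6}: C3, C6 → C2, C5 applies, adding C2; C2 → C1 applies, adding C1; C1 → C4, C6 applies, adding C4. So (C3, C5, C6)⁺ = {C1, C2, C3, C4, C5, C6}.
This closure contains every attribute of R1, so R1 ∩ R2 → R1. The join is lossless.

Yes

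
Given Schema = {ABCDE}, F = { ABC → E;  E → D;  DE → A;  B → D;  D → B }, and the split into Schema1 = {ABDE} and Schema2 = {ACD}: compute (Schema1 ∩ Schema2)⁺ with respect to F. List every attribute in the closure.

Schema1 ∩ Schema2 = {AD}.
D → B applies, adding B
Closure: {ABD}.

ABD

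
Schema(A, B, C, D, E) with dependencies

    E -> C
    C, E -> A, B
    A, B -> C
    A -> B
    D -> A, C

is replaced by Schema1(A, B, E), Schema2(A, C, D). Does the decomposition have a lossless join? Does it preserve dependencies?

Lossless test: (A)⁺ = {A, B, C}, which is a superkey of neither fragment — lossy.
Dependency preservation: E → C; C, E → A, B; A, B → C are not contained in any single fragment, but the restricted closure of each left-hand side across the fragments still reaches the right-hand side; the remaining FDs each lie inside some fragment. All dependencies are preserved.

lossy but dependency-preserving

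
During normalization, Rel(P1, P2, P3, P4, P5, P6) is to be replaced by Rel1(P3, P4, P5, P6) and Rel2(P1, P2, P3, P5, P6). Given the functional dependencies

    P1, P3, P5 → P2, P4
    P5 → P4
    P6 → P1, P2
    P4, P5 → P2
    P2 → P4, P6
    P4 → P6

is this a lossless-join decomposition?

Common attributes: Rel1 ∩ Rel2 = {P3, P5, P6}.
Closure of {P3, P5, P6}: P5 → P4 applies, adding P4; P6 → P1, P2 applies, adding P1, P2. So (P3, P5, P6)⁺ = {P1, P2, P3, P4, P5, P6}.
This closure contains every attribute of Rel1, so Rel1 ∩ Rel2 → Rel1. The join is lossless.

Yes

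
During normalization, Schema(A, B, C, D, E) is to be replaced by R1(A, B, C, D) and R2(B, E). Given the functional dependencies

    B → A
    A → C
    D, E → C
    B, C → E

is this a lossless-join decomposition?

Yes

Common attributes: R1 ∩ R2 = {B}.
Closure of {B}: B → A applies, adding A; A → C applies, adding C; B, C → E applies, adding E. So (B)⁺ = {A, B, C, E}.
This closure contains every attribute of R2, so R1 ∩ R2 → R2. The join is lossless.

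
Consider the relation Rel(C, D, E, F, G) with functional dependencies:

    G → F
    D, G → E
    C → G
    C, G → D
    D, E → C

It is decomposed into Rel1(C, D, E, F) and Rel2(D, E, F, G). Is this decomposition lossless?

Yes

Common attributes: Rel1 ∩ Rel2 = {D, E, F}.
Closure of {D, E, F}: D, E → C applies, adding C; C → G applies, adding G. So (D, E, F)⁺ = {C, D, E, F, G}.
This closure contains every attribute of Rel1, so Rel1 ∩ Rel2 → Rel1. The join is lossless.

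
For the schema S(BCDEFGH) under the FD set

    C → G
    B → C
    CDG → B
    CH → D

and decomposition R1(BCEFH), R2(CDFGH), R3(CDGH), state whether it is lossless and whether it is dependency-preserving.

lossless but not dependency-preserving

Lossless test (chase): Rows 1 and 2 agree on C; apply C→G and equate their G entries. Rows 2 and 3 agree on CDG; apply CDG→B and equate their B entries. Rows 1 and 2 agree on CH; apply CH→D and equate their D entries. Rows 1 and 2 agree on CDG; apply CDG→B and equate their B entries. Row 1 is now all distinguished symbols — the join is lossless.
Dependency preservation: the restricted closure of {CDG} across the fragments never reaches {B}, so CDG → B cannot be enforced without a join — not preserved.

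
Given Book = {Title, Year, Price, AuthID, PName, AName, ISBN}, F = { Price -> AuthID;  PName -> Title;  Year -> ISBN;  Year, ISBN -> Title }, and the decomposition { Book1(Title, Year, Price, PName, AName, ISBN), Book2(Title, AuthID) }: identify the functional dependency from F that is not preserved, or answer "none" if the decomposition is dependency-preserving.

Price -> AuthID

Check Price → AuthID: no single fragment contains all of {Price, AuthID}, and the restricted closure of {Price} across the fragments never reaches {AuthID}.
PName → Title is preserved.
Year → ISBN is preserved.
Year, ISBN → Title is preserved.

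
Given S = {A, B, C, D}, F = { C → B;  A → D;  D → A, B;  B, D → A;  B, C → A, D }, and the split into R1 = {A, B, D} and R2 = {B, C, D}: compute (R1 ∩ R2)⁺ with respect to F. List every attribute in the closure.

A, B, D

R1 ∩ R2 = {B, D}.
D → A, B applies, adding A
Closure: {A, B, D}.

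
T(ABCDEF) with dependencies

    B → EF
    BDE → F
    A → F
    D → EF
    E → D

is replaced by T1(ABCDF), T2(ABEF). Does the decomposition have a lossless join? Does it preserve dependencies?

lossless but not dependency-preserving

Lossless test: (ABF)⁺ = {ABDEF}, which contains all of one fragment — lossless.
Dependency preservation: the restricted closure of {D} across the fragments never reaches {EF}, so D → EF cannot be enforced without a join — not preserved.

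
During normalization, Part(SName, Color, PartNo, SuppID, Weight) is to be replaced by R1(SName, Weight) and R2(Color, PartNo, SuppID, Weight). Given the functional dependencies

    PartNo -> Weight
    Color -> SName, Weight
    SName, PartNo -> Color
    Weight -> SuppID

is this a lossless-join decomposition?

Common attributes: R1 ∩ R2 = {Weight}.
Closure of {Weight}: Weight → SuppID applies, adding SuppID. So (Weight)⁺ = {SuppID, Weight}.
The closure contains neither all of R1 = {SName, Weight} nor all of R2 = {Color, PartNo, SuppID, Weight}, so the common attributes are not a superkey of either fragment. The join is lossy.

No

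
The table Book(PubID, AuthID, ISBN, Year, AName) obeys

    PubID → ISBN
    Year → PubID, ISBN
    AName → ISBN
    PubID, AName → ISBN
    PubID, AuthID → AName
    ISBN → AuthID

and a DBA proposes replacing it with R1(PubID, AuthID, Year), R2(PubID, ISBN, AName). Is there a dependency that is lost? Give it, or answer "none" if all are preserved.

Check ISBN → AuthID: no single fragment contains all of {AuthID, ISBN}, and the restricted closure of {ISBN} across the fragments never reaches {AuthID}.
PubID → ISBN is preserved.
Year → PubID, ISBN is preserved.
AName → ISBN is preserved.
PubID, AName → ISBN is preserved.
PubID, AuthID → AName is preserved.

ISBN → AuthID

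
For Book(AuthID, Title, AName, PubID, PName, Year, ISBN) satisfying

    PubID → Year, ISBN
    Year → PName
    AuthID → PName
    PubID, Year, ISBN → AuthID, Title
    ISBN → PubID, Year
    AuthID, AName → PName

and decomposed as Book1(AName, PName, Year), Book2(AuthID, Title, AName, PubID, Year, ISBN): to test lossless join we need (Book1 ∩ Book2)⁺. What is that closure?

Book1 ∩ Book2 = {AName, Year}.
Year → PName applies, adding PName
Closure: {AName, PName, Year}.

AName, PName, Year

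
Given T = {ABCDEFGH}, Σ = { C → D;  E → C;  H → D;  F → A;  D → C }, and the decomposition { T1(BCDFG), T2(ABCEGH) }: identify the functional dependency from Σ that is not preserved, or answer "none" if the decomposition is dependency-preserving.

F → A

Check F → A: no single fragment contains all of {AF}, and the restricted closure of {F} across the fragments never reaches {A}.
C → D is preserved.
E → C is preserved.
H → D is preserved.
D → C is preserved.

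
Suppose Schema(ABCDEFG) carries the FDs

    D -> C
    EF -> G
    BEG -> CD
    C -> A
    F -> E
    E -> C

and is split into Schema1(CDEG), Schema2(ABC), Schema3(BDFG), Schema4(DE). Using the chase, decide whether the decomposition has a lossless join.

Chase test. Columns are ABCDEFG; row i has aⱼ where attribute j ∈ Schemai, else bᵢⱼ.
Initial tableau (one row per fragment):
  row 1: b11 b12 a3 a4 a5 b16 a7
  row 2: a1 a2 a3 b24 b25 b26 b27
  row 3: b31 a2 b33 a4 b35 a6 a7
  row 4: b41 b42 b43 a4 a5 b46 b47
Rows 1 and 3 agree on D; apply D→C and equate their C entries.
Rows 1 and 4 agree on D; apply D→C and equate their C entries.
Rows 1 and 2 agree on C; apply C→A and equate their A entries.
Rows 1 and 3 agree on C; apply C→A and equate their A entries.
Rows 1 and 4 agree on C; apply C→A and equate their A entries.
No row becomes fully distinguished — the join is lossy.

No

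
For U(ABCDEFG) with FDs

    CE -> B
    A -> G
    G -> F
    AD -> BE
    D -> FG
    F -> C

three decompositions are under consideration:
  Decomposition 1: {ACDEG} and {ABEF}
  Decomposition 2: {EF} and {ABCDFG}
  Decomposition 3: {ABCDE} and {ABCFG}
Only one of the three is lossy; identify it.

Decomposition 2

Decomposition 1: common = {AE}, closure = {ABCEFG} → lossless.
Decomposition 2: common = {F}, closure = {CF} → lossy.
Decomposition 3: common = {ABC}, closure = {ABCFG} → lossless.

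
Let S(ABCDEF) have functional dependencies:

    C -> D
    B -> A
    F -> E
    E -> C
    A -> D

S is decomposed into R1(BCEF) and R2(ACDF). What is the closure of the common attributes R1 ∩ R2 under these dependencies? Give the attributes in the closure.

CDEF

R1 ∩ R2 = {CF}.
C → D applies, adding D
F → E applies, adding E
Closure: {CDEF}.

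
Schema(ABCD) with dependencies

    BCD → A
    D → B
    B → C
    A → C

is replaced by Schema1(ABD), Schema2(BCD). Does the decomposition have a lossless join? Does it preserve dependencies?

Lossless test: (BD)⁺ = {ABCD}, which contains all of one fragment — lossless.
Dependency preservation: the restricted closure of {A} across the fragments never reaches {C}, so A → C cannot be enforced without a join — not preserved.

lossless but not dependency-preserving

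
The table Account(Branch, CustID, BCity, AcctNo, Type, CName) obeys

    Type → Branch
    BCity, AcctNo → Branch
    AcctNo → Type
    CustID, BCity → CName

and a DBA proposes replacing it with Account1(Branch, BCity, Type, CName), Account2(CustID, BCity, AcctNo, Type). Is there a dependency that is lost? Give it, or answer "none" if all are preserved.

CustID, BCity → CName

Check CustID, BCity → CName: no single fragment contains all of {CustID, BCity, CName}, and the restricted closure of {CustID, BCity} across the fragments never reaches {CName}.
Type → Branch is preserved.
BCity, AcctNo → Branch is preserved.
AcctNo → Type is preserved.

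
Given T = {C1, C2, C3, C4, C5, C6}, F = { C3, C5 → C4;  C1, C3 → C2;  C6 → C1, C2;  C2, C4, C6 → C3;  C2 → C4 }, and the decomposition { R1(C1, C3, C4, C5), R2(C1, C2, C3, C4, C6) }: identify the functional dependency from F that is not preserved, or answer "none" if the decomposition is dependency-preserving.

none

C3, C5 → C4 lies within R1.
C1, C3 → C2 lies within R2.
C6 → C1, C2 lies within R2.
C2, C4, C6 → C3 lies within R2.
C2 → C4 lies within R2.
Every dependency is enforceable on the fragments, so the decomposition is dependency-preserving.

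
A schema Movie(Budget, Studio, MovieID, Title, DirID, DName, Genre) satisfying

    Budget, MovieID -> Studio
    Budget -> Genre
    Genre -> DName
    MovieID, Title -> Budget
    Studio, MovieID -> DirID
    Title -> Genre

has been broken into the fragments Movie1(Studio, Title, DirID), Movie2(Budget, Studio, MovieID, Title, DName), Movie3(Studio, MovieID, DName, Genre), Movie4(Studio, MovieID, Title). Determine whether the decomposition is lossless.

Chase test. Columns are Budget, Studio, MovieID, Title, DirID, DName, Genre; row i has aⱼ where attribute j ∈ Moviei, else bᵢⱼ.
Initial tableau (one row per fragment):
  row 1: b11 a2 b13 a4 a5 b16 b17
  row 2: a1 a2 a3 a4 b25 a6 b27
  row 3: b31 a2 a3 b34 b35 a6 a7
  row 4: b41 a2 a3 a4 b45 b46 b47
Rows 2 and 4 agree on MovieID, Title; apply MovieID, Title→Budget and equate their Budget entries.
Rows 2 and 3 agree on Studio, MovieID; apply Studio, MovieID→DirID and equate their DirID entries.
Rows 2 and 4 agree on Studio, MovieID; apply Studio, MovieID→DirID and equate their DirID entries.
Rows 1 and 2 agree on Title; apply Title→Genre and equate their Genre entries.
Rows 1 and 4 agree on Title; apply Title→Genre and equate their Genre entries.
Rows 1 and 2 agree on Genre; apply Genre→DName and equate their DName entries.
Rows 1 and 4 agree on Genre; apply Genre→DName and equate their DName entries.
No row becomes fully distinguished — the join is lossy.

No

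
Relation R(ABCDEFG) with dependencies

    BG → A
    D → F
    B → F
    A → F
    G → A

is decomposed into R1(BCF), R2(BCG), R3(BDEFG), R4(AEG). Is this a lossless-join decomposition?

No

Chase test. Columns are ABCDEFG; row i has aⱼ where attribute j ∈ Ri, else bᵢⱼ.
Initial tableau (one row per fragment):
  row 1: b11 a2 a3 b14 b15 a6 b17
  row 2: b21 a2 a3 b24 b25 b26 a7
  row 3: b31 a2 b33 a4 a5 a6 a7
  row 4: a1 b42 b43 b44 a5 b46 a7
Rows 2 and 3 agree on BG; apply BG→A and equate their A entries.
Rows 1 and 2 agree on B; apply B→F and equate their F entries.
Rows 2 and 4 agree on G; apply G→A and equate their A entries.
Rows 2 and 4 agree on A; apply A→F and equate their F entries.
No row becomes fully distinguished — the join is lossy.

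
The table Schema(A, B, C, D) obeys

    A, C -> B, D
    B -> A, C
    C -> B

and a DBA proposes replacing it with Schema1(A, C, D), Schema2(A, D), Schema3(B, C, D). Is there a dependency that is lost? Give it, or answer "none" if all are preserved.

none

A, C → B, D: restricted closure across fragments reaches B, D.
B → A, C: restricted closure across fragments reaches A, C.
C → B lies within Schema3.
Every dependency is enforceable on the fragments, so the decomposition is dependency-preserving.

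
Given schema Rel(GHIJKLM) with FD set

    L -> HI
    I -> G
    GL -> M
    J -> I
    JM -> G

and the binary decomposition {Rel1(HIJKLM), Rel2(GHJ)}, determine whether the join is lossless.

Common attributes: Rel1 ∩ Rel2 = {HJ}.
Closure of {HJ}: J → I applies, adding I; I → G applies, adding G. So (HJ)⁺ = {GHIJ}.
This closure contains every attribute of Rel2, so Rel1 ∩ Rel2 → Rel2. The join is lossless.

Yes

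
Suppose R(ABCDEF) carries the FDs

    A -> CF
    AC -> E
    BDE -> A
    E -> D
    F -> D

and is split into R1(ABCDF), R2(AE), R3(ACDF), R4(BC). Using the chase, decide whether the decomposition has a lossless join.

Yes

Chase test. Columns are ABCDEF; row i has aⱼ where attribute j ∈ Ri, else bᵢⱼ.
Initial tableau (one row per fragment):
  row 1: a1 a2 a3 a4 b15 a6
  row 2: a1 b22 b23 b24 a5 b26
  row 3: a1 b32 a3 a4 b35 a6
  row 4: b41 a2 a3 b44 b45 b46
Rows 1 and 2 agree on A; apply A→CF and equate their CF entries.
Rows 1 and 2 agree on AC; apply AC→E and equate their E entries.
Rows 1 and 3 agree on AC; apply AC→E and equate their E entries.
Rows 1 and 2 agree on E; apply E→D and equate their D entries.
Row 1 is now all distinguished symbols — the join is lossless.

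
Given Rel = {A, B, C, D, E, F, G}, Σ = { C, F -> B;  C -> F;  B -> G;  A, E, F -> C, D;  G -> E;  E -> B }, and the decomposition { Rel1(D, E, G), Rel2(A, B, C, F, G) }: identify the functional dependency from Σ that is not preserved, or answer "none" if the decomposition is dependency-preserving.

Check A, E, F → C, D: no single fragment contains all of {A, C, D, E, F}, and the restricted closure of {A, E, F} across the fragments never reaches {C, D}.
C, F → B is preserved.
C → F is preserved.
B → G is preserved.
G → E is preserved.
E → B is preserved.

A, E, F -> C, D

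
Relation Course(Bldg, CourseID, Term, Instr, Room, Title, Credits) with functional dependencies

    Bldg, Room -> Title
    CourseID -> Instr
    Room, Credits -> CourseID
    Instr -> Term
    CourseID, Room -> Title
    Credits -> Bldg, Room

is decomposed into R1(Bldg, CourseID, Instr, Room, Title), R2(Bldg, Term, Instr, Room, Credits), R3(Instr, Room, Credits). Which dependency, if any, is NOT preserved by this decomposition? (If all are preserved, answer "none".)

Check Room, Credits → CourseID: no single fragment contains all of {CourseID, Room, Credits}, and the restricted closure of {Room, Credits} across the fragments never reaches {CourseID}.
Bldg, Room → Title is preserved.
CourseID → Instr is preserved.
Instr → Term is preserved.
CourseID, Room → Title is preserved.
Credits → Bldg, Room is preserved.

Room, Credits -> CourseID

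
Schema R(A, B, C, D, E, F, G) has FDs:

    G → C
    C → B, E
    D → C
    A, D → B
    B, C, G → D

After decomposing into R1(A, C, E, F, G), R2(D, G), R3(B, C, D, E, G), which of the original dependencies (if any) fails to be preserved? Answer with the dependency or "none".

none

G → C lies within R1.
C → B, E lies within R3.
D → C lies within R3.
A, D → B: restricted closure across fragments reaches B.
B, C, G → D lies within R3.
Every dependency is enforceable on the fragments, so the decomposition is dependency-preserving.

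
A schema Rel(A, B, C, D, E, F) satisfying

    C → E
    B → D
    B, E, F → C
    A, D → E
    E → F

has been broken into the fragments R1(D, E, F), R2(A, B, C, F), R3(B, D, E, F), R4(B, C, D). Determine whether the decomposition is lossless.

Chase test. Columns are A, B, C, D, E, F; row i has aⱼ where attribute j ∈ Ri, else bᵢⱼ.
Initial tableau (one row per fragment):
  row 1: b11 b12 b13 a4 a5 a6
  row 2: a1 a2 a3 b24 b25 a6
  row 3: b31 a2 b33 a4 a5 a6
  row 4: b41 a2 a3 a4 b45 b46
Rows 2 and 4 agree on C; apply C→E and equate their E entries.
Rows 2 and 3 agree on B; apply B→D and equate their D entries.
Rows 2 and 4 agree on E; apply E→F and equate their F entries.
No row becomes fully distinguished — the join is lossy.

No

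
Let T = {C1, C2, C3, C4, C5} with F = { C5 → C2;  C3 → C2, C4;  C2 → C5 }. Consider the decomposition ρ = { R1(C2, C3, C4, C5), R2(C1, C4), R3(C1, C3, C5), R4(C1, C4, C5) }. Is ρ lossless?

Chase test. Columns are C1, C2, C3, C4, C5; row i has aⱼ where attribute j ∈ Ri, else bᵢⱼ.
Initial tableau (one row per fragment):
  row 1: b11 a2 a3 a4 a5
  row 2: a1 b22 b23 a4 b25
  row 3: a1 b32 a3 b34 a5
  row 4: a1 b42 b43 a4 a5
Rows 1 and 3 agree on C5; apply C5→C2 and equate their C2 entries.
Rows 1 and 4 agree on C5; apply C5→C2 and equate their C2 entries.
Rows 1 and 3 agree on C3; apply C3→C2, C4 and equate their C2, C4 entries.
Row 3 is now all distinguished symbols — the join is lossless.

Yes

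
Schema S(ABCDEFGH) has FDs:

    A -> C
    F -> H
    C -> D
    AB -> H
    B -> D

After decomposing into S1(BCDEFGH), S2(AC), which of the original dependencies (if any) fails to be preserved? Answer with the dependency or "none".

AB -> H

Check AB → H: no single fragment contains all of {ABH}, and the restricted closure of {AB} across the fragments never reaches {H}.
A → C is preserved.
F → H is preserved.
C → D is preserved.
B → D is preserved.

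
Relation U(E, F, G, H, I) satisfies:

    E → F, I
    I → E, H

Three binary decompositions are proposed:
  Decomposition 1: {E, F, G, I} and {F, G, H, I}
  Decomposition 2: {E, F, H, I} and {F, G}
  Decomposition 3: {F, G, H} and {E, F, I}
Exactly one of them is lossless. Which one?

Decomposition 1

Decomposition 1: common = {F, G, I}, closure = {E, F, G, H, I} → lossless.
Decomposition 2: common = {F}, closure = {F} → lossy.
Decomposition 3: common = {F}, closure = {F} → lossy.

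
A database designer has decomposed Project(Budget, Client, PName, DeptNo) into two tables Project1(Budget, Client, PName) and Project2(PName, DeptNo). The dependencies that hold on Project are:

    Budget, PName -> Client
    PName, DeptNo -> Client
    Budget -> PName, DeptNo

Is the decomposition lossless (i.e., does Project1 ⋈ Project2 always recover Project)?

No

Common attributes: Project1 ∩ Project2 = {PName}.
No dependency enlarges {PName}, so (PName)⁺ = {PName}.
The closure contains neither all of Project1 = {Budget, Client, PName} nor all of Project2 = {PName, DeptNo}, so the common attributes are not a superkey of either fragment. The join is lossy.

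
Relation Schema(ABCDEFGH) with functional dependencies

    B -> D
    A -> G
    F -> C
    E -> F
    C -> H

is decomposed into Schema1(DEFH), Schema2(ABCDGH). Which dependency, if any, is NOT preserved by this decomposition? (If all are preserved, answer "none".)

Check F → C: no single fragment contains all of {CF}, and the restricted closure of {F} across the fragments never reaches {C}.
B → D is preserved.
A → G is preserved.
E → F is preserved.
C → H is preserved.

F -> C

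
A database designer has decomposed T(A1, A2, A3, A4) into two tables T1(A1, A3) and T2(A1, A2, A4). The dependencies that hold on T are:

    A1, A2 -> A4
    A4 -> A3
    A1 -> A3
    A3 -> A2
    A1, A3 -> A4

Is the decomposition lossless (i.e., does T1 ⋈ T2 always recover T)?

Yes

Common attributes: T1 ∩ T2 = {A1}.
Closure of {A1}: A1 → A3 applies, adding A3; A3 → A2 applies, adding A2; A1, A3 → A4 applies, adding A4. So (A1)⁺ = {A1, A2, A3, A4}.
This closure contains every attribute of T1, so T1 ∩ T2 → T1. The join is lossless.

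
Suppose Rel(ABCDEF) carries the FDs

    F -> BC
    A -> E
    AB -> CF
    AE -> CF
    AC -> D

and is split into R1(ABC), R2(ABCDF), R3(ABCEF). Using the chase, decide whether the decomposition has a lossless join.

Yes

Chase test. Columns are ABCDEF; row i has aⱼ where attribute j ∈ Ri, else bᵢⱼ.
Initial tableau (one row per fragment):
  row 1: a1 a2 a3 b14 b15 b16
  row 2: a1 a2 a3 a4 b25 a6
  row 3: a1 a2 a3 b34 a5 a6
Rows 1 and 2 agree on A; apply A→E and equate their E entries.
Rows 1 and 3 agree on A; apply A→E and equate their E entries.
Rows 1 and 2 agree on AB; apply AB→CF and equate their CF entries.
Rows 1 and 2 agree on AC; apply AC→D and equate their D entries.
Rows 1 and 3 agree on AC; apply AC→D and equate their D entries.
Row 1 is now all distinguished symbols — the join is lossless.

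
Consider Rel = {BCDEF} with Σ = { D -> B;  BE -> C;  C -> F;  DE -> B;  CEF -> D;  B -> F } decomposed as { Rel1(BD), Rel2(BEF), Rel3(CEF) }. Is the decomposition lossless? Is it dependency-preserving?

lossy and not dependency-preserving

Lossless test (chase): Rows 1 and 2 agree on B; apply B→F and equate their F entries. No row becomes fully distinguished — the join is lossy.
Dependency preservation: the restricted closure of {BE} across the fragments never reaches {C}, so BE → C cannot be enforced without a join — not preserved.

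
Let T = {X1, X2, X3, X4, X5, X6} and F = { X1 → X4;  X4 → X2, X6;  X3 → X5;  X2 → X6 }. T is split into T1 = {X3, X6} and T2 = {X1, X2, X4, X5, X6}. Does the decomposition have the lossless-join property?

No

Common attributes: T1 ∩ T2 = {X6}.
No dependency enlarges {X6}, so (X6)⁺ = {X6}.
The closure contains neither all of T1 = {X3, X6} nor all of T2 = {X1, X2, X4, X5, X6}, so the common attributes are not a superkey of either fragment. The join is lossy.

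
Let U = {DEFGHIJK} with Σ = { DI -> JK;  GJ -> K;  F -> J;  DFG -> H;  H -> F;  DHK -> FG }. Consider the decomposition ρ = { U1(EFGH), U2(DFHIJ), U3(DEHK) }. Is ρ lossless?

Chase test. Columns are DEFGHIJK; row i has aⱼ where attribute j ∈ Ui, else bᵢⱼ.
Initial tableau (one row per fragment):
  row 1: b11 a2 a3 a4 a5 b16 b17 b18
  row 2: a1 b22 a3 b24 a5 a6 a7 b28
  row 3: a1 a2 b33 b34 a5 b36 b37 a8
Rows 1 and 2 agree on F; apply F→J and equate their J entries.
Rows 1 and 3 agree on H; apply H→F and equate their F entries.
Rows 1 and 3 agree on F; apply F→J and equate their J entries.
No row becomes fully distinguished — the join is lossy.

No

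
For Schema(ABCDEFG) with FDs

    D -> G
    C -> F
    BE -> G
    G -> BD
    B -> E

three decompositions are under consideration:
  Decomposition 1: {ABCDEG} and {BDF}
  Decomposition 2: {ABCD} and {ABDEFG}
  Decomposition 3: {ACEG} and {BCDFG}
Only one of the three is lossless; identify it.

Decomposition 1: common = {BD}, closure = {BDEG} → lossy.
Decomposition 2: common = {ABD}, closure = {ABDEG} → lossy.
Decomposition 3: common = {CG}, closure = {BCDEFG} → lossless.

Decomposition 3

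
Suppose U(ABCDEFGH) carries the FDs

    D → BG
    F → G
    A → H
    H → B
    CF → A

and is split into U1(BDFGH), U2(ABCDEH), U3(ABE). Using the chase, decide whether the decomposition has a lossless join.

No

Chase test. Columns are ABCDEFGH; row i has aⱼ where attribute j ∈ Ui, else bᵢⱼ.
Initial tableau (one row per fragment):
  row 1: b11 a2 b13 a4 b15 a6 a7 a8
  row 2: a1 a2 a3 a4 a5 b26 b27 a8
  row 3: a1 a2 b33 b34 a5 b36 b37 b38
Rows 1 and 2 agree on D; apply D→BG and equate their BG entries.
Rows 2 and 3 agree on A; apply A→H and equate their H entries.
No row becomes fully distinguished — the join is lossy.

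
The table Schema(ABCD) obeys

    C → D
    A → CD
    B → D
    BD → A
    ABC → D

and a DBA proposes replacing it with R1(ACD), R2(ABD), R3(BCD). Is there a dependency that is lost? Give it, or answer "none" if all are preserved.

C → D lies within R1.
A → CD lies within R1.
B → D lies within R2.
BD → A lies within R2.
ABC → D: restricted closure across fragments reaches D.
Every dependency is enforceable on the fragments, so the decomposition is dependency-preserving.

none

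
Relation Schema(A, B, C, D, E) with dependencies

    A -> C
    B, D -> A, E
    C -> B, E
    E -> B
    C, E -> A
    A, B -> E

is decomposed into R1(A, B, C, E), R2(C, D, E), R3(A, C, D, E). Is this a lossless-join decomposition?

Yes

Chase test. Columns are A, B, C, D, E; row i has aⱼ where attribute j ∈ Ri, else bᵢⱼ.
Initial tableau (one row per fragment):
  row 1: a1 a2 a3 b14 a5
  row 2: b21 b22 a3 a4 a5
  row 3: a1 b32 a3 a4 a5
Rows 1 and 2 agree on C; apply C→B, E and equate their B, E entries.
Rows 1 and 3 agree on C; apply C→B, E and equate their B, E entries.
Rows 1 and 2 agree on C, E; apply C, E→A and equate their A entries.
Row 2 is now all distinguished symbols — the join is lossless.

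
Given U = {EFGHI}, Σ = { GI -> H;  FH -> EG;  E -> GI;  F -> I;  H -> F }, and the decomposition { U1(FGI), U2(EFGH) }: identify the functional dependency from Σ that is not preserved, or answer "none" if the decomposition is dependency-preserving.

GI → H: restricted closure across fragments reaches H.
FH → EG lies within U2.
E → GI: restricted closure across fragments reaches GI.
F → I lies within U1.
H → F lies within U2.
Every dependency is enforceable on the fragments, so the decomposition is dependency-preserving.

none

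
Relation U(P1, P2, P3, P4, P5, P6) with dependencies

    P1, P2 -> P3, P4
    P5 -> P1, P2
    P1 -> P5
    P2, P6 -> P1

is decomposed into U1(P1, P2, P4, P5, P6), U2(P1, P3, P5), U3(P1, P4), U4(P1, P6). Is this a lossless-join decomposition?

Chase test. Columns are P1, P2, P3, P4, P5, P6; row i has aⱼ where attribute j ∈ Ui, else bᵢⱼ.
Initial tableau (one row per fragment):
  row 1: a1 a2 b13 a4 a5 a6
  row 2: a1 b22 a3 b24 a5 b26
  row 3: a1 b32 b33 a4 b35 b36
  row 4: a1 b42 b43 b44 b45 a6
Rows 1 and 2 agree on P5; apply P5→P1, P2 and equate their P1, P2 entries.
Rows 1 and 3 agree on P1; apply P1→P5 and equate their P5 entries.
Rows 1 and 4 agree on P1; apply P1→P5 and equate their P5 entries.
Rows 1 and 2 agree on P1, P2; apply P1, P2→P3, P4 and equate their P3, P4 entries.
Rows 1 and 3 agree on P5; apply P5→P1, P2 and equate their P1, P2 entries.
Rows 1 and 4 agree on P5; apply P5→P1, P2 and equate their P1, P2 entries.
Rows 1 and 3 agree on P1, P2; apply P1, P2→P3, P4 and equate their P3, P4 entries.
Rows 1 and 4 agree on P1, P2; apply P1, P2→P3, P4 and equate their P3, P4 entries.
Row 1 is now all distinguished symbols — the join is lossless.

Yes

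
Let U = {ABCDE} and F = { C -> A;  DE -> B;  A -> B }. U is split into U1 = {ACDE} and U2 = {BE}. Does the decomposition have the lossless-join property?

Common attributes: U1 ∩ U2 = {E}.
No dependency enlarges {E}, so (E)⁺ = {E}.
The closure contains neither all of U1 = {ACDE} nor all of U2 = {BE}, so the common attributes are not a superkey of either fragment. The join is lossy.

No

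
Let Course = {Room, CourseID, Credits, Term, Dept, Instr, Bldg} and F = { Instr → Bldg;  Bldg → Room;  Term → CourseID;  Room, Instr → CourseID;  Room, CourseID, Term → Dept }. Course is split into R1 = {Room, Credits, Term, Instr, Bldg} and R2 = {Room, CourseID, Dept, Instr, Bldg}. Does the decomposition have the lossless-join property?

Common attributes: R1 ∩ R2 = {Room, Instr, Bldg}.
Closure of {Room, Instr, Bldg}: Room, Instr → CourseID applies, adding CourseID. So (Room, Instr, Bldg)⁺ = {Room, CourseID, Instr, Bldg}.
The closure contains neither all of R1 = {Room, Credits, Term, Instr, Bldg} nor all of R2 = {Room, CourseID, Dept, Instr, Bldg}, so the common attributes are not a superkey of either fragment. The join is lossy.

No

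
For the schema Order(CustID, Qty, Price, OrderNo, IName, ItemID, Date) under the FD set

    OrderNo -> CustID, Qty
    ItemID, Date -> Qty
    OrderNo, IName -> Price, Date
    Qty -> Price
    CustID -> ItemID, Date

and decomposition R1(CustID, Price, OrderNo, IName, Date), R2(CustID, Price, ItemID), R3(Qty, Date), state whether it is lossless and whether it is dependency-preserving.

Lossless test (chase): Rows 1 and 2 agree on CustID; apply CustID→ItemID, Date and equate their ItemID, Date entries. Rows 1 and 2 agree on ItemID, Date; apply ItemID, Date→Qty and equate their Qty entries. No row becomes fully distinguished — the join is lossy.
Dependency preservation: the restricted closure of {OrderNo} across the fragments never reaches {CustID, Qty}, so OrderNo → CustID, Qty cannot be enforced without a join — not preserved.

lossy and not dependency-preserving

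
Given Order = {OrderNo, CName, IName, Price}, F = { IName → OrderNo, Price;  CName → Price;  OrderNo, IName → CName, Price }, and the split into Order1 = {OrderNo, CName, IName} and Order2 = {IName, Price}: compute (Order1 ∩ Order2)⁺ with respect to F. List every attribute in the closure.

Order1 ∩ Order2 = {IName}.
IName → OrderNo, Price applies, adding OrderNo, Price
OrderNo, IName → CName, Price applies, adding CName
Closure: {OrderNo, CName, IName, Price}.

OrderNo, CName, IName, Price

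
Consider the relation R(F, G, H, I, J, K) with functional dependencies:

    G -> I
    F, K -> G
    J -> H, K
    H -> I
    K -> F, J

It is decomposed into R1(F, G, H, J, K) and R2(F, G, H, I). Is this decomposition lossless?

Common attributes: R1 ∩ R2 = {F, G, H}.
Closure of {F, G, H}: G → I applies, adding I. So (F, G, H)⁺ = {F, G, H, I}.
This closure contains every attribute of R2, so R1 ∩ R2 → R2. The join is lossless.

Yes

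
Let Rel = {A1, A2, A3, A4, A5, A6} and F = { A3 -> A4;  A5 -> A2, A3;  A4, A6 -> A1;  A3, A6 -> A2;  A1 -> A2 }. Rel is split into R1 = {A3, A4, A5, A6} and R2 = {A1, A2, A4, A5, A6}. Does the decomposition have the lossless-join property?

Common attributes: R1 ∩ R2 = {A4, A5, A6}.
Closure of {A4, A5, A6}: A5 → A2, A3 applies, adding A2, A3; A4, A6 → A1 applies, adding A1. So (A4, A5, A6)⁺ = {A1, A2, A3, A4, A5, A6}.
This closure contains every attribute of R1, so R1 ∩ R2 → R1. The join is lossless.

Yes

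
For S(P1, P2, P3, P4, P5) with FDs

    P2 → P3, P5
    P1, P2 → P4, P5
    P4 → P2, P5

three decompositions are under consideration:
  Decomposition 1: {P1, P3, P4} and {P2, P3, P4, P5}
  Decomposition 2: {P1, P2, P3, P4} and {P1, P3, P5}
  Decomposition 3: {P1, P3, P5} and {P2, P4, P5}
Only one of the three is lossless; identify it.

Decomposition 1: common = {P3, P4}, closure = {P2, P3, P4, P5} → lossless.
Decomposition 2: common = {P1, P3}, closure = {P1, P3} → lossy.
Decomposition 3: common = {P5}, closure = {P5} → lossy.

Decomposition 1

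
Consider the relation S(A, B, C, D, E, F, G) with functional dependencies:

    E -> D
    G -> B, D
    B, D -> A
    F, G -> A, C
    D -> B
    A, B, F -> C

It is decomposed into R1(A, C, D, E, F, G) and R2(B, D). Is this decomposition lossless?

Common attributes: R1 ∩ R2 = {D}.
Closure of {D}: D → B applies, adding B; B, D → A applies, adding A. So (D)⁺ = {A, B, D}.
This closure contains every attribute of R2, so R1 ∩ R2 → R2. The join is lossless.

Yes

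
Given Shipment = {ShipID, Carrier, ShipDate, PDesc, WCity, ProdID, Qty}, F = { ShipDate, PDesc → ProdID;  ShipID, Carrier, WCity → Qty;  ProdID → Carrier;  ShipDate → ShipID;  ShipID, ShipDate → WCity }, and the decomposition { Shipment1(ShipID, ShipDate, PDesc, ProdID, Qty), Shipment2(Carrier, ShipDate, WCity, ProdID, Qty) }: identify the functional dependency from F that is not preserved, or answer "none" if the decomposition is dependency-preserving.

Check ShipID, Carrier, WCity → Qty: no single fragment contains all of {ShipID, Carrier, WCity, Qty}, and the restricted closure of {ShipID, Carrier, WCity} across the fragments never reaches {Qty}.
ShipDate, PDesc → ProdID is preserved.
ProdID → Carrier is preserved.
ShipDate → ShipID is preserved.
ShipID, ShipDate → WCity is preserved.

ShipID, Carrier, WCity → Qty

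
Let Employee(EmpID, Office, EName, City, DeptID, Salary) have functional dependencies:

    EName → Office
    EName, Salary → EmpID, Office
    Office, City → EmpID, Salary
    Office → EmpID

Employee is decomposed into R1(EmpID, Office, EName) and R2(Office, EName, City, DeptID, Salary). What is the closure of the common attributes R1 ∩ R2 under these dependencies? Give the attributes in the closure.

R1 ∩ R2 = {Office, EName}.
Office → EmpID applies, adding EmpID
Closure: {EmpID, Office, EName}.

EmpID, Office, EName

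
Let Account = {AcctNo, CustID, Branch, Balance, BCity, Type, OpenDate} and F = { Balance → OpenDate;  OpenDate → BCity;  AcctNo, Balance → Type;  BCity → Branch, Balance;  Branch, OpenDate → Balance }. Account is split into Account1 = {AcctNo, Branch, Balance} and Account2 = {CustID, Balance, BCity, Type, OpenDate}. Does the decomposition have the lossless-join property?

No

Common attributes: Account1 ∩ Account2 = {Balance}.
Closure of {Balance}: Balance → OpenDate applies, adding OpenDate; OpenDate → BCity applies, adding BCity; BCity → Branch, Balance applies, adding Branch. So (Balance)⁺ = {Branch, Balance, BCity, OpenDate}.
The closure contains neither all of Account1 = {AcctNo, Branch, Balance} nor all of Account2 = {CustID, Balance, BCity, Type, OpenDate}, so the common attributes are not a superkey of either fragment. The join is lossy.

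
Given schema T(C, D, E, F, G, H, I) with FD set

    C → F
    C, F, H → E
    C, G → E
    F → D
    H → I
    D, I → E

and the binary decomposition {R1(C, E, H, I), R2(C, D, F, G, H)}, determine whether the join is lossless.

Yes

Common attributes: R1 ∩ R2 = {C, H}.
Closure of {C, H}: C → F applies, adding F; C, F, H → E applies, adding E; F → D applies, adding D; H → I applies, adding I. So (C, H)⁺ = {C, D, E, F, H, I}.
This closure contains every attribute of R1, so R1 ∩ R2 → R1. The join is lossless.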